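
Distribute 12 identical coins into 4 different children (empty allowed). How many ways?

Stars and bars: C(n+k-1, k-1) = C(15,3).

Final answer: C(15,3) = 455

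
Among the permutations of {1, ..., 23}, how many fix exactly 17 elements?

Choose which 17 elements are fixed: C(23,17) = 100947.
Derange the remaining 6 using D(j) = (j-1)(D(j-1) + D(j-2)), D(0)=1, D(1)=0: D(2)=1, D(3)=2, D(4)=9, D(5)=44, D(6)=265.
Total: 100947 x 265.

Final answer: C(23,17) D(6) = 26750955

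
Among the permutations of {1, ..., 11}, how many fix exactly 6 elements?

Choose which 6 elements are fixed: C(11,6) = 462.
Derange the remaining 5 using D(j) = (j-1)(D(j-1) + D(j-2)), D(0)=1, D(1)=0: D(2)=1, D(3)=2, D(4)=9, D(5)=44.
Total: 462 x 44.

Final answer: C(11,6) D(5) = 20328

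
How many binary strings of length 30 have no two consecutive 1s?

Classify by the final bit: ...0 gives a(n-1) strings, ...01 gives a(n-2) strings. Thus a(n) = a(n-1) + a(n-2) with a(1)=2, a(2)=3.
Iterating the recurrence: a(1)=2, a(2)=3, a(3)=5, a(4)=8, a(5)=13, a(6)=21, a(7)=34, a(8)=55, a(9)=89, a(10)=144, a(11)=233, a(12)=377, a(13)=610, a(14)=987, a(15)=1597, a(16)=2584, a(17)=4181, a(18)=6765, a(19)=10946, a(20)=17711, a(21)=28657, a(22)=46368, a(23)=75025, a(24)=121393, a(25)=196418, a(26)=317811, a(27)=514229, a(28)=832040, a(29)=1346269, a(30)=2178309.

Final answer: 2178309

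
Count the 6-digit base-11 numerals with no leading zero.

Leading digit: 10 options (nonzero). Other 5 digit(s): 11 options each.
Total: 10 x 11^5.

Final answer: 1610510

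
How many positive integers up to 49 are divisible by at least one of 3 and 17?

Multiples of 3: 16. Multiples of 17: 2. Of both (lcm=51): 0.
By inclusion-exclusion: 16 + 2 - 0.

Final answer: 18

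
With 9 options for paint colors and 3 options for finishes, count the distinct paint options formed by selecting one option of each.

By the multiplication principle: 9 x 3.

Final answer: 27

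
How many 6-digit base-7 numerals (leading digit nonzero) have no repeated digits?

The leading digit has 6 choices (anything but zero); the next has 6 (anything but the first), then 5, and so on, one fewer each time.
Total: 6 x 6 x 5 x 4 x 3 x 2.

Final answer: 4320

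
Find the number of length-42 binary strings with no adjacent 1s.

Let a(n) count valid strings. If the last bit is 0 the prefix is any valid string of length n-1; if it is 1 the string must end in 01 with a valid prefix of length n-2. So a(n) = a(n-1) + a(n-2), a(1)=2, a(2)=3.
Building up term by term: a(1)=2, a(2)=3, a(3)=5, a(4)=8, a(5)=13, a(6)=21, a(7)=34, a(8)=55, a(9)=89, a(10)=144, a(11)=233, a(12)=377, a(13)=610, a(14)=987, a(15)=1597, a(16)=2584, a(17)=4181, a(18)=6765, a(19)=10946, a(20)=17711, a(21)=28657, a(22)=46368, a(23)=75025, a(24)=121393, a(25)=196418, a(26)=317811, a(27)=514229, a(28)=832040, a(29)=1346269, a(30)=2178309, a(31)=3524578, a(32)=5702887, a(33)=9227465, a(34)=14930352, a(35)=24157817, a(36)=39088169, a(37)=63245986, a(38)=102334155, a(39)=165580141, a(40)=267914296, a(41)=433494437, a(42)=701408733.

Final answer: 701408733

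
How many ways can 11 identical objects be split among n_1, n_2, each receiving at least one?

Substitute n'_i = n_i - 1 (so n'_i >= 0). Then sum n'_i = 11 - 2 = 9.
Stars and bars: C(9+2-1, 2-1) = C(10,1).

Final answer: C(10,1) = 10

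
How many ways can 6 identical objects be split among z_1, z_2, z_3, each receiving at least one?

Substitute z'_i = z_i - 1 (so z'_i >= 0). Then sum z'_i = 6 - 3 = 3.
Stars and bars: C(3+3-1, 3-1) = C(5,2).

Final answer: C(5,2) = 10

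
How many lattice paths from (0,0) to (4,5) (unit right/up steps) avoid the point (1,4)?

Total paths to (4,5): C(9,5) = 126.
Paths through (1,4): C(5,4) x C(4,1) = 20.
Avoiding (1,4): 126 - 20.

Final answer: 106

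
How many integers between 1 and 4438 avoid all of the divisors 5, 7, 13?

|div by 5|=887, |div by 7|=634, |div by 13|=341.
|div by 5&7|=126, |div by 5&13|=68, |div by 7&13|=48, |div by all|=9.
By inclusion-exclusion, divisible by at least one: 887+634+341-126-68-48+9 = 1629.
Not divisible by any: 4438 - 1629.

Final answer: 2809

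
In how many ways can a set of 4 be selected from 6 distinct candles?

C(6,4) = 6!/(4! x (6-4)!).

Final answer: C(6,4) = 15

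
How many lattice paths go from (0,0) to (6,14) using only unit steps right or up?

Each path has 6 right steps and 14 up steps in some order (20 steps total).
Choose which 14 of the 20 steps are up: C(20,14).

Final answer: C(20,14) = 38760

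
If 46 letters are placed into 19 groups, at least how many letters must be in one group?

By the pigeonhole principle: ceiling(46/19).

Final answer: 3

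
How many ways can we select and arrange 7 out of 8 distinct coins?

P(8,7) = 8!/(8-7)! = 8!/1!.

Final answer: P(8,7) = 40320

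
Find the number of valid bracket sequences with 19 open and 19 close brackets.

The structures are counted by the Catalan number C_n. Here n = 19 (pairs).
C_n = C(2n,n) - C(2n,n+1), so C_{19} = C(38,19) - C(38,20) = 35345263800 - 33578000610.

Final answer: C_{19} = 1767263190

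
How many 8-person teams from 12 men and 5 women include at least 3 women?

Sum over valid woman counts:
C(5,3)C(12,5) = 7920
C(5,4)C(12,4) = 2475
C(5,5)C(12,3) = 220
Total: 7920 + 2475 + 220.

Final answer: 10615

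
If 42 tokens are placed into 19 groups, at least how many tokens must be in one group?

By the pigeonhole principle: ceiling(42/19).

Final answer: 3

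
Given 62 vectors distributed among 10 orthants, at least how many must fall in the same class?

By pigeonhole with 62 objects and 10 categories: ceiling(62/10).

Final answer: 7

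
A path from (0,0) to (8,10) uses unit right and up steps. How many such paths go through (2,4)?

Paths (0,0)->(2,4): C(6,4) = 15.
Paths (2,4)->(8,10): C(12,6) = 924.
By multiplication principle: 15 x 924.

Final answer: 13860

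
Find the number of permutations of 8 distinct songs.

The number of ways to arrange 8 distinct objects is 8!.

Final answer: 8! = 40320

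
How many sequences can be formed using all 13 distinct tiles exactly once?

The number of ways to arrange 13 distinct objects is 13!.

Final answer: 13! = 6227020800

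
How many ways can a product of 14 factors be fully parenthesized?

This is a standard Catalan-number count: the answer is C_n. Here n = 14 - 1 = 13.
C_n = C(2n,n)/(n+1), so C_{13} = C(26,13)/14 = 10400600/14.

Final answer: C_{13} = 742900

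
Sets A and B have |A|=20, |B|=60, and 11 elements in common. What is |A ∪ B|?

|A union B| = |A| + |B| - |A intersect B| = 20 + 60 - 11.

Final answer: 69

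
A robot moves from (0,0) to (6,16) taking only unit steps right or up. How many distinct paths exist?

Each path has 6 right steps and 16 up steps in some order (22 steps total).
Choose which 16 of the 22 steps are up: C(22,16).

Final answer: C(22,16) = 74613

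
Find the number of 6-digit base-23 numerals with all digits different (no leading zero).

First digit: 22 (nonzero). Second: 22 (not first). Third: 21, etc.
Total: 22 x 22 x 21 x 20 x 19 x 18.

Final answer: 69521760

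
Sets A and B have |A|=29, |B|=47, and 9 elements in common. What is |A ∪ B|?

|A union B| = |A| + |B| - |A intersect B| = 29 + 47 - 9.

Final answer: 67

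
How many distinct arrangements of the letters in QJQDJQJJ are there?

Letters (D:1, J:4, Q:3). Total letters: 8.
Permutations = 8!/(4! x 3!).

Final answer: 280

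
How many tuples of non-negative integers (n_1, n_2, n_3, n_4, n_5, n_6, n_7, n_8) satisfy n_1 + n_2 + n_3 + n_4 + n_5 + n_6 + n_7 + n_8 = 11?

Stars and bars with 11 stars and 7 bars:
C(11+8-1, 8-1) = C(18,7).

Final answer: C(18,7) = 31824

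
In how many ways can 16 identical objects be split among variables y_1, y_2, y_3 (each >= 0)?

Stars and bars with 16 stars and 2 bars:
C(16+3-1, 3-1) = C(18,2).

Final answer: C(18,2) = 153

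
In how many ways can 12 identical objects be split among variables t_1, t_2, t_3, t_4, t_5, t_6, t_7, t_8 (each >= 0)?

Stars and bars with 12 stars and 7 bars:
C(12+8-1, 8-1) = C(19,7).

Final answer: C(19,7) = 50388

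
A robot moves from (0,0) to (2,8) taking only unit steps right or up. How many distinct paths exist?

Each path has 2 right steps and 8 up steps in some order (10 steps total).
Choose which 8 of the 10 steps are up: C(10,8).

Final answer: C(10,8) = 45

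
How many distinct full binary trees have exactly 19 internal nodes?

The structures are counted by the Catalan number C_n. Here n = 19.
Using C_0 = 1 and C_(k+1) = C_k x 2(2k+1)/(k+2), build up term by term: C_1=1, C_2=2, C_3=5, C_4=14, C_5=42, C_6=132, C_7=429, C_8=1430, C_9=4862, C_10=16796, C_11=58786, C_12=208012, C_13=742900, C_14=2674440, C_15=9694845, C_16=35357670, C_17=129644790, C_18=477638700, C_19=1767263190.

Final answer: C_{19} = 1767263190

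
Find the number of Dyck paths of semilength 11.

Total monotonic paths to (11,11): C(22,11) = 705432.
By the reflection principle, paths that go above the diagonal number C(22,12) = 646646.
Valid Dyck paths: 705432 - 646646.
(This is the Catalan number C_{11}.)

Final answer: C_{11} = 58786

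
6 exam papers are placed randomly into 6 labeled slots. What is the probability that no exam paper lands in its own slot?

Use the recurrence D(n) = (n-1)(D(n-1) + D(n-2)) with D(0)=1, D(1)=0.
Building up: D(2)=1, D(3)=2, D(4)=9, D(5)=44, D(6)=265.
Total arrangements: 6! = 720.
Probability = D(6)/6! = 53/144.

Final answer: D(6)/6! = 265/720 = 0.368056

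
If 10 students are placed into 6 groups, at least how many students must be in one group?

By the pigeonhole principle: ceiling(10/6).

Final answer: 2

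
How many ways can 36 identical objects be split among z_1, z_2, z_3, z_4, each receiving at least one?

Substitute z'_i = z_i - 1 (so z'_i >= 0). Then sum z'_i = 36 - 4 = 32.
Stars and bars: C(32+4-1, 4-1) = C(35,3).

Final answer: C(35,3) = 6545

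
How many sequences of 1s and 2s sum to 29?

Let f(n) count the ways. The last step is size 1 or 2, so f(n) = f(n-1) + f(n-2) with f(1)=1, f(2)=2.
Building up term by term: f(1)=1, f(2)=2, f(3)=3, f(4)=5, f(5)=8, f(6)=13, f(7)=21, f(8)=34, f(9)=55, f(10)=89, f(11)=144, f(12)=233, f(13)=377, f(14)=610, f(15)=987, f(16)=1597, f(17)=2584, f(18)=4181, f(19)=6765, f(20)=10946, f(21)=17711, f(22)=28657, f(23)=46368, f(24)=75025, f(25)=121393, f(26)=196418, f(27)=317811, f(28)=514229, f(29)=832040.

Final answer: 832040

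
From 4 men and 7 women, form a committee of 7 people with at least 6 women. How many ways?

Sum over valid woman counts:
C(7,6)C(4,1) = 28
C(7,7)C(4,0) = 1
Total: 28 + 1.

Final answer: 29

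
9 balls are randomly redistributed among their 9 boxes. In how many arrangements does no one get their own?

D(n) = (n-1)(D(n-1) + D(n-2)), D(0)=1, D(1)=0.
D(2) = 1 x (0 + 1) = 1
D(3) = 2 x (1 + 0) = 2
D(4) = 3 x (2 + 1) = 9
D(5) = 4 x (9 + 2) = 44
D(6) = 5 x (44 + 9) = 265
D(7) = 6 x (265 + 44) = 1854
D(8) = 7 x (1854 + 265) = 14833
D(9) = 8 x (D(8) + D(7)) = 8 x (14833 + 1854)

Final answer: D(9) = 133496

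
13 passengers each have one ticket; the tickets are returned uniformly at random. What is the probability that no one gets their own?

Derangements satisfy D(n) = (n-1)(D(n-1) + D(n-2)), starting from D(0)=1, D(1)=0.
Building up: D(2)=1, D(3)=2, D(4)=9, D(5)=44, D(6)=265, D(7)=1854, D(8)=14833, D(9)=133496, D(10)=1334961, D(11)=14684570, D(12)=176214841, D(13)=2290792932.
Total arrangements: 13! = 6227020800.
Probability = D(13)/13! = 63633137/172972800.

Final answer: D(13)/13! = 2290792932/6227020800 = 0.367879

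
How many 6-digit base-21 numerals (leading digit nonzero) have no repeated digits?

First digit: 20 (nonzero). Second: 20 (not first). Third: 19, etc.
Total: 20 x 20 x 19 x 18 x 17 x 16.

Final answer: 37209600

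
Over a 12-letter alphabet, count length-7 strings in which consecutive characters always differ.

Let g(n) count such strings. g(1) = 12, and each valid string of length n-1 extends in 11 ways (any symbol but the last), so g(n) = 11 g(n-1).
Total: g(7) = 12 x 11^6.

Final answer: 12 x 11^{6} = 21258732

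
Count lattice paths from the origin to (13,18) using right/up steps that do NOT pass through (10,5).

Total paths to (13,18): C(31,18) = 206253075.
Paths through (10,5): C(15,5) x C(16,13) = 1681680.
Avoiding (10,5): 206253075 - 1681680.

Final answer: 204571395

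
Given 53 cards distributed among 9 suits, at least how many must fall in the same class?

By pigeonhole with 53 objects and 9 categories: ceiling(53/9).

Final answer: 6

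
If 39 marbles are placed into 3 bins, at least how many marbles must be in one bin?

By the pigeonhole principle: ceiling(39/3).

Final answer: 13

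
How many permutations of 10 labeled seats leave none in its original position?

D(n) = (n-1)(D(n-1) + D(n-2)), D(0)=1, D(1)=0.
D(2) = 1 x (0 + 1) = 1
D(3) = 2 x (1 + 0) = 2
D(4) = 3 x (2 + 1) = 9
D(5) = 4 x (9 + 2) = 44
D(6) = 5 x (44 + 9) = 265
D(7) = 6 x (265 + 44) = 1854
D(8) = 7 x (1854 + 265) = 14833
D(9) = 8 x (14833 + 1854) = 133496
D(10) = 9 x (D(9) + D(8)) = 9 x (133496 + 14833)

Final answer: D(10) = 1334961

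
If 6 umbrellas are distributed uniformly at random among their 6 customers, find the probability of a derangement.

D(n) = (n-1)(D(n-1) + D(n-2)), D(0)=1, D(1)=0.
Building up: D(2)=1, D(3)=2, D(4)=9, D(5)=44, D(6)=265.
Total arrangements: 6! = 720.
Probability = D(6)/6! = 53/144.

Final answer: D(6)/6! = 265/720 = 0.368056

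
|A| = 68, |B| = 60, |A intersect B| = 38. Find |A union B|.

|A union B| = |A| + |B| - |A intersect B| = 68 + 60 - 38.

Final answer: 90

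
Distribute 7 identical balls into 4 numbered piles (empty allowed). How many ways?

Stars and bars: C(n+k-1, k-1) = C(10,3).

Final answer: C(10,3) = 120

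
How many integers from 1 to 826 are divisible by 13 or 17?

Multiples of 13: 63. Multiples of 17: 48. Of both (lcm=221): 3.
By inclusion-exclusion: 63 + 48 - 3.

Final answer: 108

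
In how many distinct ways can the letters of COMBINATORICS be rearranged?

Letters (A:1, B:1, C:2, I:2, M:1, N:1, O:2, R:1, S:1, T:1). Total letters: 13.
Permutations = 13!/(2! x 2! x 2!).

Final answer: 778377600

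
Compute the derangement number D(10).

D(n) = (n-1)(D(n-1) + D(n-2)), D(0)=1, D(1)=0.
Building up: D(2)=1, D(3)=2, D(4)=9, D(5)=44, D(6)=265, D(7)=1854, D(8)=14833, D(9)=133496.
D(10) = 9 x (D(9) + D(8)) = 9 x (133496 + 14833).

Final answer: D(10) = 1334961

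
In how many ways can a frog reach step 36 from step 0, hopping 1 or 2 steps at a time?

Let f(n) count the ways. The last step is size 1 or 2, so f(n) = f(n-1) + f(n-2) with f(1)=1, f(2)=2.
Building up term by term: f(1)=1, f(2)=2, f(3)=3, f(4)=5, f(5)=8, f(6)=13, f(7)=21, f(8)=34, f(9)=55, f(10)=89, f(11)=144, f(12)=233, f(13)=377, f(14)=610, f(15)=987, f(16)=1597, f(17)=2584, f(18)=4181, f(19)=6765, f(20)=10946, f(21)=17711, f(22)=28657, f(23)=46368, f(24)=75025, f(25)=121393, f(26)=196418, f(27)=317811, f(28)=514229, f(29)=832040, f(30)=1346269, f(31)=2178309, f(32)=3524578, f(33)=5702887, f(34)=9227465, f(35)=14930352, f(36)=24157817.

Final answer: 24157817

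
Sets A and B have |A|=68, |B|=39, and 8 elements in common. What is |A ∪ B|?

|A union B| = |A| + |B| - |A intersect B| = 68 + 39 - 8.

Final answer: 99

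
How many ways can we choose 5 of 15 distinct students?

C(15,5) = 15!/(5! x (15-5)!).

Final answer: C(15,5) = 3003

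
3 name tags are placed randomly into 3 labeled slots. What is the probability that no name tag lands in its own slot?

D(n) = (n-1)(D(n-1) + D(n-2)), D(0)=1, D(1)=0.
Building up: D(2)=1, D(3)=2.
Total arrangements: 3! = 6.
Probability = D(3)/3! = 1/3.

Final answer: D(3)/3! = 2/6 = 0.333333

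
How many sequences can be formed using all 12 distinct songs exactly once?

The number of ways to arrange 12 distinct objects is 12!.

Final answer: 12! = 479001600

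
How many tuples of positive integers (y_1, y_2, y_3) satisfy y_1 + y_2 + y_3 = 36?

Substitute y'_i = y_i - 1 (so y'_i >= 0). Then sum y'_i = 36 - 3 = 33.
Stars and bars: C(33+3-1, 3-1) = C(35,2).

Final answer: C(35,2) = 595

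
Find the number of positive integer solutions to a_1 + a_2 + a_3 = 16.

Substitute a'_i = a_i - 1 (so a'_i >= 0). Then sum a'_i = 16 - 3 = 13.
Stars and bars: C(13+3-1, 3-1) = C(15,2).

Final answer: C(15,2) = 105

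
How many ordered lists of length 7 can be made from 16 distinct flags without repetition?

P(16,7) = 16!/(16-7)! = 16!/9!.

Final answer: P(16,7) = 57657600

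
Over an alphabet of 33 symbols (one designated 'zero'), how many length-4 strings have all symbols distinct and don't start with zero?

The leading digit has 32 choices (anything but zero); the next has 32 (anything but the first), then 31, and so on, one fewer each time.
Total: 32 x 32 x 31 x 30.

Final answer: 952320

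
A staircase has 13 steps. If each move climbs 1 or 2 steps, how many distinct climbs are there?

Let f(n) be the number of climbs. Removing the last move (1 or 2 steps) gives f(n) = f(n-1) + f(n-2); base cases f(1)=1, f(2)=2.
Computing successive values: f(1)=1, f(2)=2, f(3)=3, f(4)=5, f(5)=8, f(6)=13, f(7)=21, f(8)=34, f(9)=55, f(10)=89, f(11)=144, f(12)=233, f(13)=377.

Final answer: 377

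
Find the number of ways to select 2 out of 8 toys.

C(8,2) = 8!/(2! x (8-2)!).

Final answer: C(8,2) = 28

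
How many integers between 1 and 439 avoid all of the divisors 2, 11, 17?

|div by 2|=219, |div by 11|=39, |div by 17|=25.
|div by 2&11|=19, |div by 2&17|=12, |div by 11&17|=2, |div by all|=1.
By inclusion-exclusion, divisible by at least one: 219+39+25-19-12-2+1 = 251.
Not divisible by any: 439 - 251.

Final answer: 188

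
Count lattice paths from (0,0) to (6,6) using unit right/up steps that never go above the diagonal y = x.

Total monotonic paths to (6,6): C(12,6) = 924.
By the reflection principle, paths that go above the diagonal number C(12,7) = 792.
Valid Dyck paths: 924 - 792.
(Check: C(12,6) - C(12,7) = C(12,6)/7, the Catalan number C_{6}.)

Final answer: C_{6} = 132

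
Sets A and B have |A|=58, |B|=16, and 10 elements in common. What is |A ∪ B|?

|A union B| = |A| + |B| - |A intersect B| = 58 + 16 - 10.

Final answer: 64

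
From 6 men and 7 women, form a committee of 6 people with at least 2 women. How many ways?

Sum over valid woman counts:
C(7,2)C(6,4) = 315
C(7,3)C(6,3) = 700
C(7,4)C(6,2) = 525
C(7,5)C(6,1) = 126
C(7,6)C(6,0) = 7
Total: 315 + 700 + 525 + 126 + 7.

Final answer: 1673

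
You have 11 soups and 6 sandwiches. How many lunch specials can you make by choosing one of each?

By the multiplication principle: 11 x 6.

Final answer: 66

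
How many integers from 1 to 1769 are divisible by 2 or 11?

Multiples of 2: 884. Multiples of 11: 160. Of both (lcm=22): 80.
By inclusion-exclusion: 884 + 160 - 80.

Final answer: 964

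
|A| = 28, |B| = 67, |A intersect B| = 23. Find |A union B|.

|A union B| = |A| + |B| - |A intersect B| = 28 + 67 - 23.

Final answer: 72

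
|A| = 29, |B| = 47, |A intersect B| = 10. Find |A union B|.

|A union B| = |A| + |B| - |A intersect B| = 29 + 47 - 10.

Final answer: 66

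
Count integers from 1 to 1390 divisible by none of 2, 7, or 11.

|div by 2|=695, |div by 7|=198, |div by 11|=126.
|div by 2&7|=99, |div by 2&11|=63, |div by 7&11|=18, |div by all|=9.
By inclusion-exclusion, divisible by at least one: 695+198+126-99-63-18+9 = 848.
Not divisible by any: 1390 - 848.

Final answer: 542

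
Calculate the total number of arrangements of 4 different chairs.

The number of ways to arrange 4 distinct objects is 4!.

Final answer: 4! = 24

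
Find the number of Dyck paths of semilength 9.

Total monotonic paths to (9,9): C(18,9) = 48620.
Reflecting each bad path at its first crossing gives a bijection with paths to (8,10): C(18,10) = 43758.
Valid Dyck paths: 48620 - 43758.
(Equivalently, C_{9} = C(18,9)/10 = 48620/10.)

Final answer: C_{9} = 4862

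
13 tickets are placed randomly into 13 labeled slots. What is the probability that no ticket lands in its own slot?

D(n) = (n-1)(D(n-1) + D(n-2)), D(0)=1, D(1)=0.
Building up: D(2)=1, D(3)=2, D(4)=9, D(5)=44, D(6)=265, D(7)=1854, D(8)=14833, D(9)=133496, D(10)=1334961, D(11)=14684570, D(12)=176214841, D(13)=2290792932.
Total arrangements: 13! = 6227020800.
Probability = D(13)/13! = 63633137/172972800.

Final answer: D(13)/13! = 2290792932/6227020800 = 0.367879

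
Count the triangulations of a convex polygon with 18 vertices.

This is a standard Catalan-number count: the answer is C_n. Here n = 18 - 2 = 16.
C_n = C(2n,n) - C(2n,n+1), so C_{16} = C(32,16) - C(32,17) = 601080390 - 565722720.

Final answer: C_{16} = 35357670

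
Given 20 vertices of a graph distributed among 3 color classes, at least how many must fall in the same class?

By pigeonhole with 20 objects and 3 categories: ceiling(20/3).

Final answer: 7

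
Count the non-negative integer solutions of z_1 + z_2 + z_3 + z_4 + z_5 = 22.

Stars and bars with 22 stars and 4 bars:
C(22+5-1, 5-1) = C(26,4).

Final answer: C(26,4) = 14950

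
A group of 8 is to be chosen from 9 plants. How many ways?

C(9,8) = 9!/(8! x (9-8)!).

Final answer: C(9,8) = 9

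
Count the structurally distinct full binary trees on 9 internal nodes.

This is a standard Catalan-number count: the answer is C_n. Here n = 9.
C_n = C(2n,n)/(n+1), so C_{9} = C(18,9)/10 = 48620/10.

Final answer: C_{9} = 4862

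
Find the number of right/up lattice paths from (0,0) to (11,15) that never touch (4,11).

Total paths to (11,15): C(26,15) = 7726160.
Paths through (4,11): C(15,11) x C(11,4) = 450450.
Avoiding (4,11): 7726160 - 450450.

Final answer: 7275710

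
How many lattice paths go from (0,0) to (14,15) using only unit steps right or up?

Each path has 14 right steps and 15 up steps in some order (29 steps total).
Choose which 15 of the 29 steps are up: C(29,15).

Final answer: C(29,15) = 77558760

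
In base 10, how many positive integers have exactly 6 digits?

Leading digit: 9 options (nonzero). Other 5 digit(s): 10 options each.
Total: 9 x 10^5.

Final answer: 900000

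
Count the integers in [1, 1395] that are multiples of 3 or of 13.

Multiples of 3: 465. Multiples of 13: 107. Of both (lcm=39): 35.
By inclusion-exclusion: 465 + 107 - 35.

Final answer: 537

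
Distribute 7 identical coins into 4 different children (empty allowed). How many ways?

Stars and bars: C(n+k-1, k-1) = C(10,3).

Final answer: C(10,3) = 120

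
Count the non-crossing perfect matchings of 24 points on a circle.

The structures are counted by the Catalan number C_n. Here n = 24/2 = 12.
C_n = (2n)!/(n!(n+1)!), so C_{12} = 24!/(12! x 13!) = C(24,12)/13 = 2704156/13.

Final answer: C_{12} = 208012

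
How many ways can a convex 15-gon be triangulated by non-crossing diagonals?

This is counted by the nth Catalan number C_n. Here n = 15 - 2 = 13.
Using C_0 = 1 and C_(k+1) = C_k x 2(2k+1)/(k+2), build up term by term: C_1=1, C_2=2, C_3=5, C_4=14, C_5=42, C_6=132, C_7=429, C_8=1430, C_9=4862, C_10=16796, C_11=58786, C_12=208012, C_13=742900.

Final answer: C_{13} = 742900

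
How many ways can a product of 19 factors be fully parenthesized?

This is counted by the nth Catalan number C_n. Here n = 19 - 1 = 18.
C_n = C(2n,n)/(n+1), so C_{18} = C(36,18)/19 = 9075135300/19.

Final answer: C_{18} = 477638700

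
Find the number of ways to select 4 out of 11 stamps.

C(11,4) = 11!/(4! x (11-4)!).

Final answer: C(11,4) = 330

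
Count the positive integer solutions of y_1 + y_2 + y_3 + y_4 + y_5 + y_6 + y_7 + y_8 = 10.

Substitute y'_i = y_i - 1 (so y'_i >= 0). Then sum y'_i = 10 - 8 = 2.
Stars and bars: C(2+8-1, 8-1) = C(9,7).

Final answer: C(9,7) = 36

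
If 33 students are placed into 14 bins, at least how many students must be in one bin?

By the pigeonhole principle: ceiling(33/14).

Final answer: 3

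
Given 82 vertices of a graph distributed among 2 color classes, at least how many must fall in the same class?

By pigeonhole with 82 objects and 2 categories: ceiling(82/2).

Final answer: 41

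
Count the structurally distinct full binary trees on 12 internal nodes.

This is counted by the nth Catalan number C_n. Here n = 12.
C_n = C(2n,n)/(n+1), so C_{12} = C(24,12)/13 = 2704156/13.

Final answer: C_{12} = 208012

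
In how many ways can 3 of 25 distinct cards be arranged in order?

P(25,3) = 25!/(25-3)! = 25!/22!.

Final answer: P(25,3) = 13800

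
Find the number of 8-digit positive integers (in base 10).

First digit: 9 choices (1-9). Each of the remaining 7 digits: 10 choices.
Total: 9 x 10^7.

Final answer: 90000000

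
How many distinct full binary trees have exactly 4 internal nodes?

This is a standard Catalan-number count: the answer is C_n. Here n = 4.
C_n = C(2n,n) - C(2n,n+1), so C_{4} = C(8,4) - C(8,5) = 70 - 56.

Final answer: C_{4} = 14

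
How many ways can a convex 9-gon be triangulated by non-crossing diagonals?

The structures are counted by the Catalan number C_n. Here n = 9 - 2 = 7.
C_n = C(2n,n)/(n+1), so C_{7} = C(14,7)/8 = 3432/8.

Final answer: C_{7} = 429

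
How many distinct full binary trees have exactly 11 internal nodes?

This is counted by the nth Catalan number C_n. Here n = 11.
Using C_0 = 1 and C_(k+1) = C_k x 2(2k+1)/(k+2), build up term by term: C_1=1, C_2=2, C_3=5, C_4=14, C_5=42, C_6=132, C_7=429, C_8=1430, C_9=4862, C_10=16796, C_11=58786.

Final answer: C_{11} = 58786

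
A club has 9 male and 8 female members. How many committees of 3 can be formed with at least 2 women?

Sum over valid woman counts:
C(8,2)C(9,1) = 252
C(8,3)C(9,0) = 56
Total: 252 + 56.

Final answer: 308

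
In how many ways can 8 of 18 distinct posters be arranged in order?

P(18,8) = 18!/(18-8)! = 18!/10!.

Final answer: P(18,8) = 1764322560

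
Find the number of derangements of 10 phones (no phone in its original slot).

Use the recurrence D(n) = (n-1)(D(n-1) + D(n-2)) with D(0)=1, D(1)=0.
D(2) = 1 x (0 + 1) = 1
D(3) = 2 x (1 + 0) = 2
D(4) = 3 x (2 + 1) = 9
D(5) = 4 x (9 + 2) = 44
D(6) = 5 x (44 + 9) = 265
D(7) = 6 x (265 + 44) = 1854
D(8) = 7 x (1854 + 265) = 14833
D(9) = 8 x (14833 + 1854) = 133496
D(10) = 9 x (D(9) + D(8)) = 9 x (133496 + 14833)

Final answer: D(10) = 1334961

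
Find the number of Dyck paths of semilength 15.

Total monotonic paths to (15,15): C(30,15) = 155117520.
Reflecting each bad path at its first crossing gives a bijection with paths to (14,16): C(30,16) = 145422675.
Valid Dyck paths: 155117520 - 145422675.
(This is the Catalan number C_{15}.)

Final answer: C_{15} = 9694845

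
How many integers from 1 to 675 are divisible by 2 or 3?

Multiples of 2: 337. Multiples of 3: 225. Of both (lcm=6): 112.
By inclusion-exclusion: 337 + 225 - 112.

Final answer: 450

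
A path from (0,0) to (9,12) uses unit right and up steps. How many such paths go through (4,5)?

Paths (0,0)->(4,5): C(9,5) = 126.
Paths (4,5)->(9,12): C(12,7) = 792.
By multiplication principle: 126 x 792.

Final answer: 99792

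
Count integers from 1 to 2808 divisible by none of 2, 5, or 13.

|div by 2|=1404, |div by 5|=561, |div by 13|=216.
|div by 2&5|=280, |div by 2&13|=108, |div by 5&13|=43, |div by all|=21.
By inclusion-exclusion, divisible by at least one: 1404+561+216-280-108-43+21 = 1771.
Not divisible by any: 2808 - 1771.

Final answer: 1037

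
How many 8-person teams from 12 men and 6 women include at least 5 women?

Sum over valid woman counts:
C(6,5)C(12,3) = 1320
C(6,6)C(12,2) = 66
Total: 1320 + 66.

Final answer: 1386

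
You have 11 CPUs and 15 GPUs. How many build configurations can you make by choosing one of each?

By the multiplication principle: 11 x 15.

Final answer: 165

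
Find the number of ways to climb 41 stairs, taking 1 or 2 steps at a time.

Let f(n) be the number of climbs. Removing the last move (1 or 2 steps) gives f(n) = f(n-1) + f(n-2); base cases f(1)=1, f(2)=2.
Building up term by term: f(1)=1, f(2)=2, f(3)=3, f(4)=5, f(5)=8, f(6)=13, f(7)=21, f(8)=34, f(9)=55, f(10)=89, f(11)=144, f(12)=233, f(13)=377, f(14)=610, f(15)=987, f(16)=1597, f(17)=2584, f(18)=4181, f(19)=6765, f(20)=10946, f(21)=17711, f(22)=28657, f(23)=46368, f(24)=75025, f(25)=121393, f(26)=196418, f(27)=317811, f(28)=514229, f(29)=832040, f(30)=1346269, f(31)=2178309, f(32)=3524578, f(33)=5702887, f(34)=9227465, f(35)=14930352, f(36)=24157817, f(37)=39088169, f(38)=63245986, f(39)=102334155, f(40)=165580141, f(41)=267914296.

Final answer: 267914296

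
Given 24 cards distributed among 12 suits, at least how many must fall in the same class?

By pigeonhole with 24 objects and 12 categories: ceiling(24/12).

Final answer: 2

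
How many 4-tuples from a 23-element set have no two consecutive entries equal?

Let g(n) count such strings. g(1) = 23, and each valid string of length n-1 extends in 22 ways (any symbol but the last), so g(n) = 22 g(n-1).
Total: g(4) = 23 x 22^3.

Final answer: 23 x 22^{3} = 244904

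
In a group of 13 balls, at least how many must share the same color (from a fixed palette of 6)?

There are 6 possible values for color (from a fixed palette of 6). With 13 balls and 6 categories, by pigeonhole: ceiling(13/6).

Final answer: 3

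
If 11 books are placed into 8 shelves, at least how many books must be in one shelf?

By the pigeonhole principle: ceiling(11/8).

Final answer: 2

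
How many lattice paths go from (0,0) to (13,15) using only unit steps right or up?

Each path has 13 right steps and 15 up steps in some order (28 steps total).
Choose which 15 of the 28 steps are up: C(28,15).

Final answer: C(28,15) = 37442160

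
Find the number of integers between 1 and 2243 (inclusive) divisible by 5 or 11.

Multiples of 5: 448. Multiples of 11: 203. Of both (lcm=55): 40.
By inclusion-exclusion: 448 + 203 - 40.

Final answer: 611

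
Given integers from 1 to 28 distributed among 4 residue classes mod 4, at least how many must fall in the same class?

By pigeonhole with 28 objects and 4 categories: ceiling(28/4).

Final answer: 7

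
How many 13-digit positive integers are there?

These are the integers in [10^12, 10^13), so the count is 10^13 - 10^12 = 9 x 10^12.

Final answer: 9000000000000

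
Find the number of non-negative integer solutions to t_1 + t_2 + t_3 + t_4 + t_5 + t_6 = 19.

Stars and bars with 19 stars and 5 bars:
C(19+6-1, 6-1) = C(24,5).

Final answer: C(24,5) = 42504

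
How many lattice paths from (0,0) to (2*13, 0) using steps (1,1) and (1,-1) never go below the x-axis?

Total monotonic paths to (13,13): C(26,13) = 10400600.
By the reflection principle, paths that go above the diagonal number C(26,14) = 9657700.
Valid Dyck paths: 10400600 - 9657700.
(Equivalently, C_{13} = C(26,13)/14 = 10400600/14.)

Final answer: C_{13} = 742900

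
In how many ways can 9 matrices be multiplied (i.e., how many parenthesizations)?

This is counted by the nth Catalan number C_n. Here n = 9 - 1 = 8.
C_n = (2n)!/(n!(n+1)!), so C_{8} = 16!/(8! x 9!) = C(16,8)/9 = 12870/9.

Final answer: C_{8} = 1430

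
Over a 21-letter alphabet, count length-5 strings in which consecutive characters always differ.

First character: 21 choices. Each subsequent: 20 choices (must differ from the previous one).
Total: 21 x 20^4.

Final answer: 21 x 20^{4} = 3360000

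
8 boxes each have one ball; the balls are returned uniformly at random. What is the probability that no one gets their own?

D(n) = (n-1)(D(n-1) + D(n-2)), D(0)=1, D(1)=0.
Building up: D(2)=1, D(3)=2, D(4)=9, D(5)=44, D(6)=265, D(7)=1854, D(8)=14833.
Total arrangements: 8! = 40320.
Probability = D(8)/8! = 2119/5760.

Final answer: D(8)/8! = 14833/40320 = 0.367882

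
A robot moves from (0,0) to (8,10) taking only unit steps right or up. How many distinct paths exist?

Each path has 8 right steps and 10 up steps in some order (18 steps total).
Choose which 10 of the 18 steps are up: C(18,10).

Final answer: C(18,10) = 43758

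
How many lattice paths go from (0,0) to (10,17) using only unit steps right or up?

Each path has 10 right steps and 17 up steps in some order (27 steps total).
Choose which 17 of the 27 steps are up: C(27,17).

Final answer: C(27,17) = 8436285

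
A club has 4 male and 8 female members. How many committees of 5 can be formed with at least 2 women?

Sum over valid woman counts:
C(8,2)C(4,3) = 112
C(8,3)C(4,2) = 336
C(8,4)C(4,1) = 280
C(8,5)C(4,0) = 56
Total: 112 + 336 + 280 + 56.

Final answer: 784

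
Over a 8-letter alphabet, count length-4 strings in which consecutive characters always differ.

First character: 8 choices. Each subsequent: 7 choices (must differ from the previous one).
Total: 8 x 7^3.

Final answer: 8 x 7^{3} = 2744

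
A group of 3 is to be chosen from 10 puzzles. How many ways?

C(10,3) = 10!/(3! x 7!).

Final answer: \binom{10}{3} = 120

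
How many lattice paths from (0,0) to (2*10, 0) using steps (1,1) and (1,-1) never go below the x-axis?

Total monotonic paths to (10,10): C(20,10) = 184756.
Reflecting each bad path at its first crossing gives a bijection with paths to (9,11): C(20,11) = 167960.
Valid Dyck paths: 184756 - 167960.
(Check: C(20,10) - C(20,11) = C(20,10)/11, the Catalan number C_{10}.)

Final answer: C_{10} = 16796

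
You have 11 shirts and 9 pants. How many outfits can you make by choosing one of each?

By the multiplication principle: 11 x 9.

Final answer: 99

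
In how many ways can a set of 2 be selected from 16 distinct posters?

C(16,2) = 16!/(2! x (16-2)!).

Final answer: C(16,2) = 120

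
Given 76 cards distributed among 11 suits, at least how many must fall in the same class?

By pigeonhole with 76 objects and 11 categories: ceiling(76/11).

Final answer: 7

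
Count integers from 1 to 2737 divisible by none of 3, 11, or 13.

|div by 3|=912, |div by 11|=248, |div by 13|=210.
|div by 3&11|=82, |div by 3&13|=70, |div by 11&13|=19, |div by all|=6.
By inclusion-exclusion, divisible by at least one: 912+248+210-82-70-19+6 = 1205.
Not divisible by any: 2737 - 1205.

Final answer: 1532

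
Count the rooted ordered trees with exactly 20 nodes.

The structures are counted by the Catalan number C_n. Here n = 20 - 1 = 19.
C_n = C(2n,n) - C(2n,n+1), so C_{19} = C(38,19) - C(38,20) = 35345263800 - 33578000610.

Final answer: C_{19} = 1767263190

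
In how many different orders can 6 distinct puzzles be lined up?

The number of ways to arrange 6 distinct objects is 6!.

Final answer: 6! = 720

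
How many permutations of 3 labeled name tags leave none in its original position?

D(n) = (n-1)(D(n-1) + D(n-2)), D(0)=1, D(1)=0.
D(2) = 1 x (0 + 1) = 1
D(3) = 2 x (D(2) + D(1)) = 2 x (1 + 0)

Final answer: D(3) = 2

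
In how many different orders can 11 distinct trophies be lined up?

The number of ways to arrange 11 distinct objects is 11!.

Final answer: 11! = 39916800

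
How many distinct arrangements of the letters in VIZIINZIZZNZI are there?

Letters (I:5, N:2, V:1, Z:5). Total letters: 13.
Permutations = 13!/(5! x 5! x 2!).

Final answer: 216216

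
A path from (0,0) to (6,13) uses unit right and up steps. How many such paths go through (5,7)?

Paths (0,0)->(5,7): C(12,7) = 792.
Paths (5,7)->(6,13): C(7,6) = 7.
By multiplication principle: 792 x 7.

Final answer: 5544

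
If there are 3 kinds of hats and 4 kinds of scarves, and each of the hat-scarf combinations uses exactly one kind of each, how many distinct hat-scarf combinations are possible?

By the multiplication principle: 3 x 4.

Final answer: 12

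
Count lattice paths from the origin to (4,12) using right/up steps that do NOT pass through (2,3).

Total paths to (4,12): C(16,12) = 1820.
Paths through (2,3): C(5,3) x C(11,9) = 550.
Avoiding (2,3): 1820 - 550.

Final answer: 1270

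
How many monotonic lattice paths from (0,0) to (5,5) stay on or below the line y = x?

Total monotonic paths to (5,5): C(10,5) = 252.
Paths that cross above y=x (reflection bijection): C(10,6) = 210.
Valid Dyck paths: 252 - 210.
(These counts are the Catalan numbers.)

Final answer: C_{5} = 42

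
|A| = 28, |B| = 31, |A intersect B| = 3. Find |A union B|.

|A union B| = |A| + |B| - |A intersect B| = 28 + 31 - 3.

Final answer: 56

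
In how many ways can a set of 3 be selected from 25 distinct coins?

C(25,3) = 25!/(3! x 22!).

Final answer: \binom{25}{3} = 2300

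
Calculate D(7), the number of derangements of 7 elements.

D(n) = (n-1)(D(n-1) + D(n-2)), D(0)=1, D(1)=0.
Building up: D(2)=1, D(3)=2, D(4)=9, D(5)=44, D(6)=265.
D(7) = 6 x (D(6) + D(5)) = 6 x (265 + 44).

Final answer: D(7) = 1854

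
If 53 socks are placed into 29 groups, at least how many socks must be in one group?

By the pigeonhole principle: ceiling(53/29).

Final answer: 2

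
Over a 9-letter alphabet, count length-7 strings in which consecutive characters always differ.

Let g(n) count such strings. g(1) = 9, and each valid string of length n-1 extends in 8 ways (any symbol but the last), so g(n) = 8 g(n-1).
Total: g(7) = 9 x 8^6.

Final answer: 9 x 8^{6} = 2359296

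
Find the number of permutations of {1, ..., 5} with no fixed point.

D(n) = (n-1)(D(n-1) + D(n-2)), D(0)=1, D(1)=0.
D(2) = 1 x (0 + 1) = 1
D(3) = 2 x (1 + 0) = 2
D(4) = 3 x (2 + 1) = 9
D(5) = 4 x (D(4) + D(3)) = 4 x (9 + 2)

Final answer: D(5) = 44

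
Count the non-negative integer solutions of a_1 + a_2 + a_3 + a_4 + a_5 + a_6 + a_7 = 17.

Stars and bars with 17 stars and 6 bars:
C(17+7-1, 7-1) = C(23,6).

Final answer: C(23,6) = 100947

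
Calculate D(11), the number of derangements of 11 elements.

D(n) = (n-1)(D(n-1) + D(n-2)), D(0)=1, D(1)=0.
Building up: D(2)=1, D(3)=2, D(4)=9, D(5)=44, D(6)=265, D(7)=1854, D(8)=14833, D(9)=133496, D(10)=1334961.
D(11) = 10 x (D(10) + D(9)) = 10 x (1334961 + 133496).

Final answer: D(11) = 14684570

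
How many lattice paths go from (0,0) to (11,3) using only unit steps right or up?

Each path has 11 right steps and 3 up steps in some order (14 steps total).
Choose which 3 of the 14 steps are up: C(14,3).

Final answer: C(14,3) = 364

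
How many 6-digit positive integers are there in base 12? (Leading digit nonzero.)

These are the integers in [12^5, 12^6), so the count is 12^6 - 12^5 = 11 x 12^5.

Final answer: 2737152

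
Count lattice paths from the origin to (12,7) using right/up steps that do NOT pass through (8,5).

Total paths to (12,7): C(19,7) = 50388.
Paths through (8,5): C(13,5) x C(6,2) = 19305.
Avoiding (8,5): 50388 - 19305.

Final answer: 31083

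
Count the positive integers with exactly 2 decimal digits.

The leading digit cannot be 0 (9 options); the other 1 digit can be anything (10 options each).
Total: 9 x 10^1.

Final answer: 90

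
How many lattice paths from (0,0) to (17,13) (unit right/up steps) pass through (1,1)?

Paths (0,0)->(1,1): C(2,1) = 2.
Paths (1,1)->(17,13): C(28,12) = 30421755.
By multiplication principle: 2 x 30421755.

Final answer: 60843510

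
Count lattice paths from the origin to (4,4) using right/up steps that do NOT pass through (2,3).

Total paths to (4,4): C(8,4) = 70.
Paths through (2,3): C(5,3) x C(3,1) = 30.
Avoiding (2,3): 70 - 30.

Final answer: 40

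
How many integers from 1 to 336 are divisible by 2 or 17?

Multiples of 2: 168. Multiples of 17: 19. Of both (lcm=34): 9.
By inclusion-exclusion: 168 + 19 - 9.

Final answer: 178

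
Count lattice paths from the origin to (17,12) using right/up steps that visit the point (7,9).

Paths (0,0)->(7,9): C(16,9) = 11440.
Paths (7,9)->(17,12): C(13,3) = 286.
By multiplication principle: 11440 x 286.

Final answer: 3271840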